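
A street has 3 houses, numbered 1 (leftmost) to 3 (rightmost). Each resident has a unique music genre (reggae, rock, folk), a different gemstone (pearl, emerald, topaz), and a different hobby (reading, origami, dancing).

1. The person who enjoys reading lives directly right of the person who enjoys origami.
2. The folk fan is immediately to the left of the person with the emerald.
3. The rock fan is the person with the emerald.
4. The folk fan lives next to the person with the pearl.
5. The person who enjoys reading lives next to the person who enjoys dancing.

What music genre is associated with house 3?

The folk fan is narrowed to house 1 or 2; consider each.
Placing it in house 1 leads to a contradiction, so it's in house 2.
Clue 2: the person with the emerald is in house 3.
Clue 3 places the rock fan in house 3.
House 1 music genre: only reggae fits.
The only gemstone still possible for house 2 is topaz.
The only gemstone still possible for house 1 is pearl.
The person who enjoys origami is narrowed to house 1 or 2; consider each.
Placing it in house 2 leads to a contradiction, so it's in house 1.
The person who enjoys reading is in house 2 (clue 1).
House 3 hobby: only dancing fits.
So: house 1 = reggae/pearl/origami, house 2 = folk/topaz/reading, house 3 = rock/emerald/dancing.

rock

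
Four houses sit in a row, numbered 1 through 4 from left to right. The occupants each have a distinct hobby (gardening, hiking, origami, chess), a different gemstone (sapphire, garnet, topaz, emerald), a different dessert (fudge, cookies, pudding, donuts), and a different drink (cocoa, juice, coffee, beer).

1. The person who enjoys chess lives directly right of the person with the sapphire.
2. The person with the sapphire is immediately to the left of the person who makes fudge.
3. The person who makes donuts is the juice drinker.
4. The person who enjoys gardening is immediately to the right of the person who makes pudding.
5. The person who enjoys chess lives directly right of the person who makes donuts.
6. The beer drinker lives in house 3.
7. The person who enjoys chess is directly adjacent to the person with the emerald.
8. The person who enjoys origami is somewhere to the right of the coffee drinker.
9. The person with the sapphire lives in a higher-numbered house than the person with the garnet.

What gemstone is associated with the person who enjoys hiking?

Clue 6 places the beer drinker in house 3.
House 1 hobby: only hiking fits.
Clue 5 places the person who enjoys chess in house 3.
Clue 5: the person who makes donuts is in house 2.
The only drink still possible for house 4 is cocoa.
From clue 1, the person with the sapphire must be in house 2.
The person who makes fudge is in house 3 (clue 2).
Clue 3 places the juice drinker in house 2.
From clue 9, the person with the garnet must be in house 1.
So house 3 gets topaz for gemstone.
That leaves emerald as the gemstone for house 4.
That leaves pudding as the dessert for house 1.
That leaves cookies as the dessert for house 4.
So house 1 gets coffee for drink.
By clue 4, the person who enjoys gardening is in house 2.
The only hobby still possible for house 4 is origami.
So: house 1 = hiking/garnet/pudding/coffee, house 2 = gardening/sapphire/donuts/juice, house 3 = chess/topaz/fudge/beer, house 4 = origami/emerald/cookies/cocoa.

garnet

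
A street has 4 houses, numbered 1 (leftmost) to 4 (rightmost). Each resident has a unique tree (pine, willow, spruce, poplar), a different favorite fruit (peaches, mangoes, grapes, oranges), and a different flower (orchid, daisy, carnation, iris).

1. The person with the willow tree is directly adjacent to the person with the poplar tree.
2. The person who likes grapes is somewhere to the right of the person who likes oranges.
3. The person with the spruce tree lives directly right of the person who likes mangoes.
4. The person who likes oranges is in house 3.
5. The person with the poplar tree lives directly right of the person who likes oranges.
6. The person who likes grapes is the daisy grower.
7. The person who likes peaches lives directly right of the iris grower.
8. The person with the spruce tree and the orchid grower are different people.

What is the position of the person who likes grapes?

The person who likes oranges is in house 3 (clue 4).
By clue 5, the person with the poplar tree is in house 4.
So house 1 gets mangoes for favorite fruit.
The person with the willow tree is in house 3 (clue 1).
Clue 2: the person who likes grapes is in house 4.
The person with the spruce tree is in house 2 (clue 3).
Clue 6: the daisy grower is in house 4.
So house 1 gets pine for tree.
So house 2 gets peaches for favorite fruit.
The only flower still possible for house 2 is carnation.
Clue 7 places the iris grower in house 1.
House 3's flower must be orchid (nothing else left).
So: house 1 = pine/mangoes/iris, house 2 = spruce/peaches/carnation, house 3 = willow/oranges/orchid, house 4 = poplar/grapes/daisy.

4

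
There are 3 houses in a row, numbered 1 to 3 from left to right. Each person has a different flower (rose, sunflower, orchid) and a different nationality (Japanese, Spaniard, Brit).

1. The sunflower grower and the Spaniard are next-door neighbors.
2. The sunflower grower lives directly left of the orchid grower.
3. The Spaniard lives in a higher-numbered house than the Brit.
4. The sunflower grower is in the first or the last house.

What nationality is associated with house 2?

Spaniard

By clue 4, the sunflower grower is in house 1.
Clue 1: the Spaniard is in house 2.
Clue 2: the orchid grower is in house 2.
Clue 3: the Brit is in house 1.
That leaves rose as the flower for house 3.
House 3's nationality must be Japanese (nothing else left).
So: house 1 = sunflower/Brit, house 2 = orchid/Spaniard, house 3 = rose/Japanese.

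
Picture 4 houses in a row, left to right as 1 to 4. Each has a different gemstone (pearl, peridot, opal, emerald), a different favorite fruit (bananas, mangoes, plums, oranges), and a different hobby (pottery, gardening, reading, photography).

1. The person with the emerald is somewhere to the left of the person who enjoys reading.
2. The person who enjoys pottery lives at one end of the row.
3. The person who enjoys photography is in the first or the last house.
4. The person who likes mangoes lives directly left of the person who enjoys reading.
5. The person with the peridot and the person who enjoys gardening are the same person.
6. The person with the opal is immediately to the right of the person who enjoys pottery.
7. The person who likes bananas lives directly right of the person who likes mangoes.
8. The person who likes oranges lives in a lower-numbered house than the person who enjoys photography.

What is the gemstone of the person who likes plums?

Clue 6 places the person with the opal in house 2.
The person who enjoys pottery is in house 1 (clue 6).
Clue 8: the person who enjoys photography is in house 4.
The person with the emerald is in house 1 (clue 1).
From clue 5, the person with the peridot must be in house 3.
From clue 5, the person who enjoys gardening must be in house 3.
That leaves pearl as the gemstone for house 4.
That leaves plums as the favorite fruit for house 4.
That leaves reading as the hobby for house 2.
By clue 4, the person who likes mangoes is in house 1.
From clue 7, the person who likes bananas must be in house 2.
So house 3 gets oranges for favorite fruit.
So: house 1 = emerald/mangoes/pottery, house 2 = opal/bananas/reading, house 3 = peridot/oranges/gardening, house 4 = pearl/plums/photography.

pearl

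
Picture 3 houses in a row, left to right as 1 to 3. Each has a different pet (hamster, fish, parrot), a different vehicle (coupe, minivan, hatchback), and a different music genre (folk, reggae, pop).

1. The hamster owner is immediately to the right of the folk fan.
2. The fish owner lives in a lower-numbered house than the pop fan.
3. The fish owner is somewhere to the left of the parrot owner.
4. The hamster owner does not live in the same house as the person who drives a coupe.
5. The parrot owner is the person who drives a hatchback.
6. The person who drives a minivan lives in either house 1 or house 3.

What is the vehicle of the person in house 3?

House 1 pet: only fish fits.
The hamster owner is narrowed to house 2 or 3; consider each.
Placing it in house 2 leads to a contradiction, so it's in house 3.
The folk fan is in house 2 (clue 1).
House 2 pet: only parrot fits.
House 1's music genre must be reggae (nothing else left).
So house 3 gets pop for music genre.
By clue 5, the person who drives a hatchback is in house 2.
That leaves minivan as the vehicle for house 3.
The only vehicle still possible for house 1 is coupe.
So: house 1 = fish/coupe/reggae, house 2 = parrot/hatchback/folk, house 3 = hamster/minivan/pop.

minivan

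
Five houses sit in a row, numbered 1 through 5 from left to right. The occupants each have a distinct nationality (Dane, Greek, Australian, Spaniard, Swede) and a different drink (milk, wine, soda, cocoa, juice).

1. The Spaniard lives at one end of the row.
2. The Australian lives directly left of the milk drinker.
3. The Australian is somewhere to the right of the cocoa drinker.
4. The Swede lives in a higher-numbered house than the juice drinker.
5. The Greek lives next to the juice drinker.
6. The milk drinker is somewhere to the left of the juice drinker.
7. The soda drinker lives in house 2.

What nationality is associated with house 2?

Australian

Clue 7 places the soda drinker in house 2.
So house 5 gets wine for drink.
Clue 2: the Australian is in house 2.
The cocoa drinker is in house 1 (clue 3).
Clue 6: the juice drinker is in house 4.
So house 3 gets milk for drink.
By clue 4, the Swede is in house 5.
The only nationality still possible for house 4 is Dane.
That leaves Spaniard as the nationality for house 1.
So house 3 gets Greek for nationality.
So: house 1 = Spaniard/cocoa, house 2 = Australian/soda, house 3 = Greek/milk, house 4 = Dane/juice, house 5 = Swede/wine.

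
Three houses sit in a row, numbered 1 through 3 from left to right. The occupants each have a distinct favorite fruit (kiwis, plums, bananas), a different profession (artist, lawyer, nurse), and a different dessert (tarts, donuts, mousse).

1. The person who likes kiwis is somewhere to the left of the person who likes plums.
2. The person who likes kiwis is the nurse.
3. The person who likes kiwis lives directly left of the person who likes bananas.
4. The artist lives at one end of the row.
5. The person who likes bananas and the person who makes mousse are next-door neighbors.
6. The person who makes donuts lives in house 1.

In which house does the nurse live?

From clue 6, the person who makes donuts must be in house 1.
The only favorite fruit still possible for house 1 is kiwis.
By clue 2, the nurse is in house 1.
Clue 3 places the person who likes bananas in house 2.
By clue 5, the person who makes mousse is in house 3.
So house 3 gets plums for favorite fruit.
That leaves lawyer as the profession for house 2.
The only profession still possible for house 3 is artist.
House 2 dessert: only tarts fits.
So: house 1 = kiwis/nurse/donuts, house 2 = bananas/lawyer/tarts, house 3 = plums/artist/mousse.

1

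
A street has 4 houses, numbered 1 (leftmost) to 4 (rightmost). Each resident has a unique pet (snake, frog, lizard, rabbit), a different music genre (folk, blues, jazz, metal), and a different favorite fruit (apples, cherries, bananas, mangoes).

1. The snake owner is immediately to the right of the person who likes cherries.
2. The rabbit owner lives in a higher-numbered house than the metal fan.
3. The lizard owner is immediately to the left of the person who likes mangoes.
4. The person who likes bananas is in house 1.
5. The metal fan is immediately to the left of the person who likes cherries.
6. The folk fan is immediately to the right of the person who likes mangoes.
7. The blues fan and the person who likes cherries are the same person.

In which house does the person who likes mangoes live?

3

The person who likes bananas is in house 1 (clue 4).
House 4's favorite fruit must be apples (nothing else left).
The lizard owner is narrowed to house 1 or 2; consider each.
Placing it in house 1 leads to a contradiction, so it's in house 2.
Clue 3: the person who likes mangoes is in house 3.
From clue 6, the folk fan must be in house 4.
So house 1 gets frog for pet.
House 2's favorite fruit must be cherries (nothing else left).
The snake owner is in house 3 (clue 1).
Clue 5: the metal fan is in house 1.
From clue 7, the blues fan must be in house 2.
So house 4 gets rabbit for pet.
House 3's music genre must be jazz (nothing else left).
So: house 1 = frog/metal/bananas, house 2 = lizard/blues/cherries, house 3 = snake/jazz/mangoes, house 4 = rabbit/folk/apples.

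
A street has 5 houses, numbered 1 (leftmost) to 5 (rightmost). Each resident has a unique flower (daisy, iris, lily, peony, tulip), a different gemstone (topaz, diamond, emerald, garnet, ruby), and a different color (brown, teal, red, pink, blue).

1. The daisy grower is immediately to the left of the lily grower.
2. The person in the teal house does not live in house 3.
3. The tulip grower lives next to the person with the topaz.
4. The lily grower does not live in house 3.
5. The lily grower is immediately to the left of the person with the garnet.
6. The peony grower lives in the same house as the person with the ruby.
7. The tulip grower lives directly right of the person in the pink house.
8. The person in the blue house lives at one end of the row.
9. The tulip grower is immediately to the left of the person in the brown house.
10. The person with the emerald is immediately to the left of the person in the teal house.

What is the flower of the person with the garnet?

The daisy grower is narrowed to house 1 or 3; consider each.
Placing it in house 3 leads to a contradiction, so it's in house 1.
From clue 1, the lily grower must be in house 2.
From clue 5, the person with the garnet must be in house 3.
The peony grower is narrowed to house 4 or 5; consider each.
Placing it in house 4 leads to a contradiction, so it's in house 5.
Clue 6 places the person with the ruby in house 5.
By clue 3, the tulip grower is in house 3.
Clue 7 places the person in the pink house in house 2.
Clue 9: the person in the brown house is in house 4.
House 4 flower: only iris fits.
So house 3 gets red for color.
Clue 10 places the person with the emerald in house 4.
House 1 gemstone: only diamond fits.
The only gemstone still possible for house 2 is topaz.
The only color still possible for house 1 is blue.
House 5's color must be teal (nothing else left).
So: house 1 = daisy/diamond/blue, house 2 = lily/topaz/pink, house 3 = tulip/garnet/red, house 4 = iris/emerald/brown, house 5 = peony/ruby/teal.

tulip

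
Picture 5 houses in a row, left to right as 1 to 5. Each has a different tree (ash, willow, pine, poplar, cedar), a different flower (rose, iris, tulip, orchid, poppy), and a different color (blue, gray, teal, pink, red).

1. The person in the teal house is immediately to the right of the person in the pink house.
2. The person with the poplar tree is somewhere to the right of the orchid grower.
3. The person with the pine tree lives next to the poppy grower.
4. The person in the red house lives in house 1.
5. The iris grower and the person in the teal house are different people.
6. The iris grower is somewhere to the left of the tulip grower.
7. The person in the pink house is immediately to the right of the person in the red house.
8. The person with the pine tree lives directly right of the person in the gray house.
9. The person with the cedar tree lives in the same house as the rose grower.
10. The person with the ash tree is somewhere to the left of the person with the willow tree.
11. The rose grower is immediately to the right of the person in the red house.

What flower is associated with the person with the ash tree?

By clue 4, the person in the red house is in house 1.
The person in the pink house is in house 2 (clue 7).
Clue 11: the rose grower is in house 2.
Clue 1 places the person in the teal house in house 3.
Clue 9 places the person with the cedar tree in house 2.
That leaves ash as the tree for house 1.
House 5's color must be blue (nothing else left).
From clue 8, the person with the pine tree must be in house 5.
House 4's color must be gray (nothing else left).
By clue 3, the poppy grower is in house 4.
That leaves tulip as the flower for house 5.
The only flower still possible for house 1 is iris.
House 3 flower: only orchid fits.
From clue 2, the person with the poplar tree must be in house 4.
House 3 tree: only willow fits.
So: house 1 = ash/iris/red, house 2 = cedar/rose/pink, house 3 = willow/orchid/teal, house 4 = poplar/poppy/gray, house 5 = pine/tulip/blue.

iris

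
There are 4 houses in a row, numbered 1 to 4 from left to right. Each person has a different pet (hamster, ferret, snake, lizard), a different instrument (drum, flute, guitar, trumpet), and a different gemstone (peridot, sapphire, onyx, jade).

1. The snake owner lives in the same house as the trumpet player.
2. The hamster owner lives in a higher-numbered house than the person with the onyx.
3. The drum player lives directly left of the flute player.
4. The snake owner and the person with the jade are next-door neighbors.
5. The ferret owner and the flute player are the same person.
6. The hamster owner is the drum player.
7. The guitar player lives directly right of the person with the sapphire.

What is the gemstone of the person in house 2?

So house 1 gets trumpet for instrument.
Clue 1 places the snake owner in house 1.
From clue 4, the person with the jade must be in house 2.
The only gemstone still possible for house 4 is peridot.
House 1's gemstone must be onyx (nothing else left).
So house 3 gets sapphire for gemstone.
From clue 7, the guitar player must be in house 4.
House 2 instrument: only drum fits.
The only instrument still possible for house 3 is flute.
Clue 5: the ferret owner is in house 3.
By clue 6, the hamster owner is in house 2.
So house 4 gets lizard for pet.
So: house 1 = snake/trumpet/onyx, house 2 = hamster/drum/jade, house 3 = ferret/flute/sapphire, house 4 = lizard/guitar/peridot.

jade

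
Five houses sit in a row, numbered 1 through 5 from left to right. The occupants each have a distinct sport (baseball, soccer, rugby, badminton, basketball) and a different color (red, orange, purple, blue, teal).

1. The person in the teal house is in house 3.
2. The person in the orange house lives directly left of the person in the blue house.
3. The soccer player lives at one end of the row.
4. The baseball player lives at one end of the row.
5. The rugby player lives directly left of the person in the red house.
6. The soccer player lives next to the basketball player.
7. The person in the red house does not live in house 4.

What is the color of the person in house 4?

Clue 1: the person in the teal house is in house 3.
So house 3 gets badminton for sport.
That leaves basketball as the sport for house 2.
The only sport still possible for house 4 is rugby.
Clue 5: the person in the red house is in house 5.
From clue 6, the soccer player must be in house 1.
The only sport still possible for house 5 is baseball.
The only color still possible for house 2 is blue.
From clue 2, the person in the orange house must be in house 1.
That leaves purple as the color for house 4.
So: house 1 = soccer/orange, house 2 = basketball/blue, house 3 = badminton/teal, house 4 = rugby/purple, house 5 = baseball/red.

purple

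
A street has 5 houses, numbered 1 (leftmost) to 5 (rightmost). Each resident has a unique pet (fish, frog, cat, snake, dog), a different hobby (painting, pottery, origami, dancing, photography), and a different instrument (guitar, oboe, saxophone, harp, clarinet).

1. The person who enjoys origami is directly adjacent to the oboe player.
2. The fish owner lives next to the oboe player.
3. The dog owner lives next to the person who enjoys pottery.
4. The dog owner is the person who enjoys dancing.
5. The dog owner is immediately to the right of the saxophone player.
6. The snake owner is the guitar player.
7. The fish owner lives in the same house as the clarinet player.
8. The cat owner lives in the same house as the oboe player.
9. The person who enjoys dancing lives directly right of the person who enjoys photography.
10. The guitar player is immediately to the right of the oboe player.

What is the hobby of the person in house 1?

photography

The cat owner is narrowed to house 1 or 2 or 3 or 4; consider each.
Placing it in house 1 and house 2 and house 3 leads to a contradiction, so it's in house 4.
The oboe player is in house 4 (clue 8).
Clue 10: the guitar player is in house 5.
Clue 6 places the snake owner in house 5.
From clue 7, the fish owner must be in house 3.
Clue 7: the clarinet player is in house 3.
House 1's pet must be frog (nothing else left).
House 2 pet: only dog fits.
The person who enjoys dancing is in house 2 (clue 4).
By clue 5, the saxophone player is in house 1.
Clue 9 places the person who enjoys photography in house 1.
So house 4 gets painting for hobby.
The only hobby still possible for house 5 is origami.
House 2 instrument: only harp fits.
So house 3 gets pottery for hobby.
So: house 1 = frog/photography/saxophone, house 2 = dog/dancing/harp, house 3 = fish/pottery/clarinet, house 4 = cat/painting/oboe, house 5 = snake/origami/guitar.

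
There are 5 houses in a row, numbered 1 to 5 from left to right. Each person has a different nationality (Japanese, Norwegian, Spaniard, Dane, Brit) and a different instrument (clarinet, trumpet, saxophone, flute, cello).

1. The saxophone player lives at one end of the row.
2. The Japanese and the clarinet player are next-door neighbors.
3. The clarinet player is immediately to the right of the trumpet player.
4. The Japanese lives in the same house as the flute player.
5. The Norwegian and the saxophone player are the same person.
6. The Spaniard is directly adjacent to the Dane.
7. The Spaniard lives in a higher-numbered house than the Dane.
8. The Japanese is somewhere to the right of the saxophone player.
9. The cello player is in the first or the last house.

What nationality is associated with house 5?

Brit

By clue 8, the saxophone player is in house 1.
House 5's instrument must be cello (nothing else left).
By clue 5, the Norwegian is in house 1.
The clarinet player is narrowed to house 3 or 4; consider each.
Placing it in house 4 leads to a contradiction, so it's in house 3.
Clue 3 places the trumpet player in house 2.
House 4 instrument: only flute fits.
The Japanese is in house 4 (clue 4).
From clue 6, the Spaniard must be in house 3.
By clue 6, the Dane is in house 2.
The only nationality still possible for house 5 is Brit.
So: house 1 = Norwegian/saxophone, house 2 = Dane/trumpet, house 3 = Spaniard/clarinet, house 4 = Japanese/flute, house 5 = Brit/cello.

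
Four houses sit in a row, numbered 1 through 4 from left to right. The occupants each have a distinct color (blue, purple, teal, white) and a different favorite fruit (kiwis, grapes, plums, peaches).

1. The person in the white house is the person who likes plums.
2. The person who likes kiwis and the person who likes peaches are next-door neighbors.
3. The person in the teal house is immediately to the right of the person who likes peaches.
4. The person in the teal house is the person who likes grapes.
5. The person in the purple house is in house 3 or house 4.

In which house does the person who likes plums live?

The person in the purple house is narrowed to house 3 or 4; consider each.
Placing it in house 4 leads to a contradiction, so it's in house 3.
House 3 favorite fruit: only peaches fits.
Clue 3: the person in the teal house is in house 4.
Clue 4 places the person who likes grapes in house 4.
House 1 favorite fruit: only plums fits.
House 2 favorite fruit: only kiwis fits.
The person in the white house is in house 1 (clue 1).
House 2 color: only blue fits.
So: house 1 = white/plums, house 2 = blue/kiwis, house 3 = purple/peaches, house 4 = teal/grapes.

1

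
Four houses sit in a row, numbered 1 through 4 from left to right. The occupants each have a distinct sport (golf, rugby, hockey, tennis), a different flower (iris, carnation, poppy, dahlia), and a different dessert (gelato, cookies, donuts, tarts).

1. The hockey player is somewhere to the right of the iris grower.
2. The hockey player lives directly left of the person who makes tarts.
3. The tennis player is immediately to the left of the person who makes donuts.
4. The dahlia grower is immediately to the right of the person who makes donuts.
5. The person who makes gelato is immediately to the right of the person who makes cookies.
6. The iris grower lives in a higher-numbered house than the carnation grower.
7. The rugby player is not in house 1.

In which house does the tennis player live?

2

The only dessert still possible for house 1 is cookies.
Clue 1: the hockey player is in house 3.
From clue 1, the iris grower must be in house 2.
From clue 2, the person who makes tarts must be in house 4.
From clue 5, the person who makes gelato must be in house 2.
From clue 6, the carnation grower must be in house 1.
So house 3 gets donuts for dessert.
From clue 3, the tennis player must be in house 2.
From clue 4, the dahlia grower must be in house 4.
House 1 sport: only golf fits.
House 4 sport: only rugby fits.
House 3's flower must be poppy (nothing else left).
So: house 1 = golf/carnation/cookies, house 2 = tennis/iris/gelato, house 3 = hockey/poppy/donuts, house 4 = rugby/dahlia/tarts.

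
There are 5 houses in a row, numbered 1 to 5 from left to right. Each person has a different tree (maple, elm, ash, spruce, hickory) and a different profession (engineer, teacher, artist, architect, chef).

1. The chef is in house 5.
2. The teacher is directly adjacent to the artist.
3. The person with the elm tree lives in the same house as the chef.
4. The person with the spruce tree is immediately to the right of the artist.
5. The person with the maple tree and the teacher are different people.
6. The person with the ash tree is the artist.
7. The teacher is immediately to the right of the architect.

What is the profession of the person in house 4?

engineer

Clue 1 places the chef in house 5.
Clue 3 places the person with the elm tree in house 5.
The person with the ash tree is narrowed to house 1 or 2 or 3; consider each.
Placing it in house 1 and house 2 leads to a contradiction, so it's in house 3.
The artist is in house 3 (clue 6).
By clue 4, the person with the spruce tree is in house 4.
Clue 7: the teacher is in house 2.
Clue 7 places the architect in house 1.
The only profession still possible for house 4 is engineer.
Clue 5: the person with the maple tree is in house 1.
House 2 tree: only hickory fits.
So: house 1 = maple/architect, house 2 = hickory/teacher, house 3 = ash/artist, house 4 = spruce/engineer, house 5 = elm/chef.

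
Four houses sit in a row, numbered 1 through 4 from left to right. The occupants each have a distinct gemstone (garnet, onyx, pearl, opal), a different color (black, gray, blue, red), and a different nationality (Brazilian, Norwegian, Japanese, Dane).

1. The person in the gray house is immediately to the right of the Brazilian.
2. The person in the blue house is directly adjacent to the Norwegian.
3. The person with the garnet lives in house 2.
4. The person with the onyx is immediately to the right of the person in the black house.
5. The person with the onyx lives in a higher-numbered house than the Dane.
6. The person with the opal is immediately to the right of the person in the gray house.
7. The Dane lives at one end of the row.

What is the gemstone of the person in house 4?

opal

From clue 3, the person with the garnet must be in house 2.
The Dane is in house 1 (clue 7).
House 1 gemstone: only pearl fits.
From clue 1, the person in the gray house must be in house 3.
The Brazilian is in house 2 (clue 1).
Clue 6: the person with the opal is in house 4.
That leaves onyx as the gemstone for house 3.
Clue 2 places the Norwegian in house 3.
House 1 color: only red fits.
House 2 color: only black fits.
The only color still possible for house 4 is blue.
House 4's nationality must be Japanese (nothing else left).
So: house 1 = pearl/red/Dane, house 2 = garnet/black/Brazilian, house 3 = onyx/gray/Norwegian, house 4 = opal/blue/Japanese.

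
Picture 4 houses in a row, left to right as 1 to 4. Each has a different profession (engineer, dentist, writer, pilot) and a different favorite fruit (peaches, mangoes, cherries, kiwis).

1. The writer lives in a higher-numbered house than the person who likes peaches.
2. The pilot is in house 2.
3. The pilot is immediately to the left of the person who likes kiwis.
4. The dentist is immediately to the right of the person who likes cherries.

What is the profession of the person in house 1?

engineer

Clue 2: the pilot is in house 2.
Clue 3: the person who likes kiwis is in house 3.
House 1 profession: only engineer fits.
The only favorite fruit still possible for house 4 is mangoes.
The dentist is in house 3 (clue 4).
From clue 4, the person who likes cherries must be in house 2.
So house 4 gets writer for profession.
So house 1 gets peaches for favorite fruit.
So: house 1 = engineer/peaches, house 2 = pilot/cherries, house 3 = dentist/kiwis, house 4 = writer/mangoes.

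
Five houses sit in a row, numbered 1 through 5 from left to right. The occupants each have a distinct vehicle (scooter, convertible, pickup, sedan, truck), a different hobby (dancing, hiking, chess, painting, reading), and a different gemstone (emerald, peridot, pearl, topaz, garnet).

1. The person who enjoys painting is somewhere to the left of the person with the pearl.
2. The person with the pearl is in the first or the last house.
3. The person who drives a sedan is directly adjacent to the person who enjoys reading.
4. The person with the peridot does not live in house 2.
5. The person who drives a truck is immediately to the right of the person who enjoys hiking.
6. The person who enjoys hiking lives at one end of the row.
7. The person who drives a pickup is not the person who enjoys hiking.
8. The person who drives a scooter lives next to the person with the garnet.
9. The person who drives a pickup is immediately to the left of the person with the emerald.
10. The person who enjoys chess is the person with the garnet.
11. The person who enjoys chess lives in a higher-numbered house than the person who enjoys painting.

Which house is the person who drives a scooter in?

Clue 2 places the person with the pearl in house 5.
Clue 6 places the person who enjoys hiking in house 1.
Clue 5: the person who drives a truck is in house 2.
By clue 9, the person with the emerald is in house 4.
So house 3 gets pickup for vehicle.
That leaves topaz as the gemstone for house 2.
House 3's gemstone must be garnet (nothing else left).
Clue 8: the person who drives a scooter is in house 4.
Clue 10 places the person who enjoys chess in house 3.
By clue 11, the person who enjoys painting is in house 2.
So house 1 gets peridot for gemstone.
Clue 3: the person who drives a sedan is in house 5.
The person who enjoys reading is in house 4 (clue 3).
House 1's vehicle must be convertible (nothing else left).
So house 5 gets dancing for hobby.
So: house 1 = convertible/hiking/peridot, house 2 = truck/painting/topaz, house 3 = pickup/chess/garnet, house 4 = scooter/reading/emerald, house 5 = sedan/dancing/pearl.

4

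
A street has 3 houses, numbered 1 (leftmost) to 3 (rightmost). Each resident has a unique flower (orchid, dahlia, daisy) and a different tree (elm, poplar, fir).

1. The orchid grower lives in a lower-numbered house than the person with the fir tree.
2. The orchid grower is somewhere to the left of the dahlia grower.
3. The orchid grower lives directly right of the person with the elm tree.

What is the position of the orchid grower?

From clue 3, the orchid grower must be in house 2.
From clue 3, the person with the elm tree must be in house 1.
So house 1 gets daisy for flower.
So house 3 gets dahlia for flower.
By clue 1, the person with the fir tree is in house 3.
So house 2 gets poplar for tree.
So: house 1 = daisy/elm, house 2 = orchid/poplar, house 3 = dahlia/fir.

2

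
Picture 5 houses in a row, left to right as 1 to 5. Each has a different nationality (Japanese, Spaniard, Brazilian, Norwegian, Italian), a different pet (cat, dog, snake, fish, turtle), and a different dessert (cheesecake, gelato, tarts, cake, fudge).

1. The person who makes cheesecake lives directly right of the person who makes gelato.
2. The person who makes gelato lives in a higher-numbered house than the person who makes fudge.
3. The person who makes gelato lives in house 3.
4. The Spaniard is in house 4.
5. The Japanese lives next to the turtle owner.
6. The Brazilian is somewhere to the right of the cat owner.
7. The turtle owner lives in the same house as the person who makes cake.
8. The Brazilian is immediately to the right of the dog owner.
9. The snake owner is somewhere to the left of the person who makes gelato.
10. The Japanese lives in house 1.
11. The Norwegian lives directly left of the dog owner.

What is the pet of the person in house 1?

Clue 3: the person who makes gelato is in house 3.
The Spaniard is in house 4 (clue 4).
Clue 10: the Japanese is in house 1.
By clue 1, the person who makes cheesecake is in house 4.
Clue 5: the turtle owner is in house 2.
Clue 7: the person who makes cake is in house 2.
Clue 11: the Norwegian is in house 3.
The dog owner is in house 4 (clue 11).
That leaves Italian as the nationality for house 2.
So house 5 gets Brazilian for nationality.
The only pet still possible for house 5 is fish.
So house 1 gets fudge for dessert.
So house 5 gets tarts for dessert.
House 1's pet must be snake (nothing else left).
The only pet still possible for house 3 is cat.
So: house 1 = Japanese/snake/fudge, house 2 = Italian/turtle/cake, house 3 = Norwegian/cat/gelato, house 4 = Spaniard/dog/cheesecake, house 5 = Brazilian/fish/tarts.

snake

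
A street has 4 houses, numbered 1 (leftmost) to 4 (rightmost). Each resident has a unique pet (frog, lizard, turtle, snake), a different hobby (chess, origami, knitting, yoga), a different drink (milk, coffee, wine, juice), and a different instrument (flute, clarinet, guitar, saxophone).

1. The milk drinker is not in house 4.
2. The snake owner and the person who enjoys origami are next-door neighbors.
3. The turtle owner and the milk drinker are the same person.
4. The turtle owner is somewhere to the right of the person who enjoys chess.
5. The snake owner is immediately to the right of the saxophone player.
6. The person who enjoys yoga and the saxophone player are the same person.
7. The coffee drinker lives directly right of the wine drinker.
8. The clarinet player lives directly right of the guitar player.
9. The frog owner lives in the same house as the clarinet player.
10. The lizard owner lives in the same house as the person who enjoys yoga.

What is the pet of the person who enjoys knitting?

frog

The only pet still possible for house 1 is lizard.
Clue 10 places the person who enjoys yoga in house 1.
By clue 4, the turtle owner is in house 3.
By clue 6, the saxophone player is in house 1.
So house 2 gets chess for hobby.
The person who enjoys origami is in house 3 (clue 2).
From clue 3, the milk drinker must be in house 3.
From clue 5, the snake owner must be in house 2.
The frog owner is in house 4 (clue 9).
From clue 9, the clarinet player must be in house 4.
House 4 hobby: only knitting fits.
Clue 7: the coffee drinker is in house 2.
The wine drinker is in house 1 (clue 7).
Clue 8: the guitar player is in house 3.
House 4's drink must be juice (nothing else left).
The only instrument still possible for house 2 is flute.
So: house 1 = lizard/yoga/wine/saxophone, house 2 = snake/chess/coffee/flute, house 3 = turtle/origami/milk/guitar, house 4 = frog/knitting/juice/clarinet.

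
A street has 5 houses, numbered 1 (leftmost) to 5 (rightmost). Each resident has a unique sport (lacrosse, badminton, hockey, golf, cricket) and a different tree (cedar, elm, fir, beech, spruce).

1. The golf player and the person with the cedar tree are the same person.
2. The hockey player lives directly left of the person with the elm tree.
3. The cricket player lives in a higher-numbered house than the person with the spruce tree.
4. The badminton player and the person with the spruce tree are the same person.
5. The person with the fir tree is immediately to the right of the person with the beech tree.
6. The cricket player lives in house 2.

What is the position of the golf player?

5

From clue 6, the cricket player must be in house 2.
Clue 3 places the person with the spruce tree in house 1.
Clue 4 places the badminton player in house 1.
So house 2 gets beech for tree.
The person with the fir tree is in house 3 (clue 5).
The golf player is narrowed to house 4 or 5; consider each.
Placing it in house 4 leads to a contradiction, so it's in house 5.
Clue 1: the person with the cedar tree is in house 5.
The only tree still possible for house 4 is elm.
The hockey player is in house 3 (clue 2).
That leaves lacrosse as the sport for house 4.
So: house 1 = badminton/spruce, house 2 = cricket/beech, house 3 = hockey/fir, house 4 = lacrosse/elm, house 5 = golf/cedar.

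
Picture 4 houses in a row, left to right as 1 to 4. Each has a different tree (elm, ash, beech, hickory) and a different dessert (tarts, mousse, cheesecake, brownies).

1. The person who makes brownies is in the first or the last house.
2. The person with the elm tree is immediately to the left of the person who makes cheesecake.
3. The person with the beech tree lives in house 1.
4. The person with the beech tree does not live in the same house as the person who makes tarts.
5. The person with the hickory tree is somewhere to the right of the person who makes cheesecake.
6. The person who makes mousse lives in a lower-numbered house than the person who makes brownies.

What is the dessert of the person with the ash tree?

cheesecake

Clue 3 places the person with the beech tree in house 1.
By clue 6, the person who makes brownies is in house 4.
That leaves mousse as the dessert for house 1.
The person with the elm tree is in house 2 (clue 2).
The person who makes cheesecake is in house 3 (clue 2).
From clue 5, the person with the hickory tree must be in house 4.
So house 3 gets ash for tree.
House 2 dessert: only tarts fits.
So: house 1 = beech/mousse, house 2 = elm/tarts, house 3 = ash/cheesecake, house 4 = hickory/brownies.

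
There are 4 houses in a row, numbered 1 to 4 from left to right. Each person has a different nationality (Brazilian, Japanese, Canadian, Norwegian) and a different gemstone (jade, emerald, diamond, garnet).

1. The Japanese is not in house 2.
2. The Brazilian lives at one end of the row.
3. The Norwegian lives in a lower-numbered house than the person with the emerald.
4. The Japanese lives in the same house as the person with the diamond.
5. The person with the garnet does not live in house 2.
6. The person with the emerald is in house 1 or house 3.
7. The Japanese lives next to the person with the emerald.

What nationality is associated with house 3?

Canadian

By clue 6, the person with the emerald is in house 3.
Clue 7 places the Japanese in house 4.
House 2 gemstone: only jade fits.
From clue 4, the person with the diamond must be in house 4.
That leaves Brazilian as the nationality for house 1.
House 2's nationality must be Norwegian (nothing else left).
House 3 nationality: only Canadian fits.
The only gemstone still possible for house 1 is garnet.
So: house 1 = Brazilian/garnet, house 2 = Norwegian/jade, house 3 = Canadian/emerald, house 4 = Japanese/diamond.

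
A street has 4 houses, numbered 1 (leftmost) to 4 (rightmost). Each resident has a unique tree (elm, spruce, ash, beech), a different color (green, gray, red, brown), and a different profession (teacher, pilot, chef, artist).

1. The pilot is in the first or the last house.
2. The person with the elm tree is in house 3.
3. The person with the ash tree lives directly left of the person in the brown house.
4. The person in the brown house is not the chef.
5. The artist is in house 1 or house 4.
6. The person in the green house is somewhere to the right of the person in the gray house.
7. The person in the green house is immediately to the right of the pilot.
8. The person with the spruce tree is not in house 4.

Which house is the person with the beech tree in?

4

Clue 2 places the person with the elm tree in house 3.
From clue 7, the person in the green house must be in house 2.
By clue 7, the pilot is in house 1.
So house 4 gets beech for tree.
The only profession still possible for house 4 is artist.
From clue 3, the person with the ash tree must be in house 2.
The person in the brown house is in house 3 (clue 3).
From clue 4, the chef must be in house 2.
The person in the gray house is in house 1 (clue 6).
So house 1 gets spruce for tree.
House 4 color: only red fits.
The only profession still possible for house 3 is teacher.
So: house 1 = spruce/gray/pilot, house 2 = ash/green/chef, house 3 = elm/brown/teacher, house 4 = beech/red/artist.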